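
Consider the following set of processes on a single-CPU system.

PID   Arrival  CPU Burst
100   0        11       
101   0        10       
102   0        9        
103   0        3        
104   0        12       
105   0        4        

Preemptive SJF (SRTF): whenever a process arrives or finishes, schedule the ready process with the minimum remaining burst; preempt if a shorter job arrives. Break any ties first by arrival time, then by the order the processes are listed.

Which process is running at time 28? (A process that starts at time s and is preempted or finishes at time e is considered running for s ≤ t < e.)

100

Gantt: | 103 0-3 | 105 3-7 | 102 7-16 | 101 16-26 | 100 26-37 | 104 37-49 |
Completion: 100=37  101=26  102=16  103=3  104=49  105=7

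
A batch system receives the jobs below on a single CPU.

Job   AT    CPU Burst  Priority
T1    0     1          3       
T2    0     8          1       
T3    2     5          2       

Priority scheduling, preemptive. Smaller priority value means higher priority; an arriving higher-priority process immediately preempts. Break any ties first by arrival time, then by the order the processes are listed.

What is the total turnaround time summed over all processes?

33

Gantt: | T2 0-8 | T3 8-13 | T1 13-14 |
Completion: T1=14  T2=8  T3=13
Turnaround (C−A): T1=14  T2=8  T3=11
Turnaround = completion − arrival: T1=14, T2=8, T3=11
Total turnaround = 14 + 8 + 11 = 33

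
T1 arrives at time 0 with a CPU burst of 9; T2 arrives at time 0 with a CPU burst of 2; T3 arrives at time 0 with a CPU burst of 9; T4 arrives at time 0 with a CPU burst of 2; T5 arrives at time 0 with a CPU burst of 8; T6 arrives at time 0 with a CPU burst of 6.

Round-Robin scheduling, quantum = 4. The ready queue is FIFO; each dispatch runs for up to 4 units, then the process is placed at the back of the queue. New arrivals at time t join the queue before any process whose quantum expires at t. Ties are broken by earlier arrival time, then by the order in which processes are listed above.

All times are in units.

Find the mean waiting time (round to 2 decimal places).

Schedule: | T1 0-4 | T2 4-6 | T3 6-10 | T4 10-12 | T5 12-16 | T6 16-20 | T1 20-24 | T3 24-28 | T5 28-32 | T6 32-34 | T1 34-35 | T3 35-36 |
Completion: T1=35  T2=6  T3=36  T4=12  T5=32  T6=34
Waiting times: T1=26, T2=4, T3=27, T4=10, T5=24, T6=28
Average waiting = (26+4+27+10+24+28) / 6 = 119/6 = 19.83

19.83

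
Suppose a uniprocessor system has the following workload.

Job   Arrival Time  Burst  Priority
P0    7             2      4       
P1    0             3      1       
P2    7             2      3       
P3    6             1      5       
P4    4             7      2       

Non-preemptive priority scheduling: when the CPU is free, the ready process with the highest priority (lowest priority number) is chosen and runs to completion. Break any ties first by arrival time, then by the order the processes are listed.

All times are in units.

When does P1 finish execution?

3

Gantt: | P1 0-3 | idle 3-4 | P4 4-11 | P2 11-13 | P0 13-15 | P3 15-16 |
Completion: P0=15  P1=3  P2=13  P3=16  P4=11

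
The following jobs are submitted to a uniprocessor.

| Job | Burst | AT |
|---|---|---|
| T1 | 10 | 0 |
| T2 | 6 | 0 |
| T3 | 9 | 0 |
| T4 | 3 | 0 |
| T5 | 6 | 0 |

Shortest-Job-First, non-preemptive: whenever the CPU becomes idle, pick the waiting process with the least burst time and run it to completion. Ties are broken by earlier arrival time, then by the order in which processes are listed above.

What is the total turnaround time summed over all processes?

Gantt: | T4 0-3 | T2 3-9 | T5 9-15 | T3 15-24 | T1 24-34 |
Completion: T1=34  T2=9  T3=24  T4=3  T5=15
Turnaround (C−A): T1=34  T2=9  T3=24  T4=3  T5=15
Turnaround = completion − arrival: T1=34, T2=9, T3=24, T4=3, T5=15
Total turnaround = 34 + 9 + 24 + 3 + 15 = 85

85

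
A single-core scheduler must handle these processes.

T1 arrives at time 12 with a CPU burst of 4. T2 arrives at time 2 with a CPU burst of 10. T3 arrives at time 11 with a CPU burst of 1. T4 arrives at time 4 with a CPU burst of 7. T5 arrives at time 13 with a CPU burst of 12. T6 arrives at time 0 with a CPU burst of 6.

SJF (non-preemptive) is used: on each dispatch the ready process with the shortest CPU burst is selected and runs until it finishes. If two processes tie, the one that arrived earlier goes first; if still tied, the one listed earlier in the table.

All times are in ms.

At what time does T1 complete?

18

Schedule: | T6 0-6 | T4 6-13 | T3 13-14 | T1 14-18 | T2 18-28 | T5 28-40 |
Completion: T1=18  T2=28  T3=14  T4=13  T5=40  T6=6
Turnaround (C−A): T1=6  T2=26  T3=3  T4=9  T5=27  T6=6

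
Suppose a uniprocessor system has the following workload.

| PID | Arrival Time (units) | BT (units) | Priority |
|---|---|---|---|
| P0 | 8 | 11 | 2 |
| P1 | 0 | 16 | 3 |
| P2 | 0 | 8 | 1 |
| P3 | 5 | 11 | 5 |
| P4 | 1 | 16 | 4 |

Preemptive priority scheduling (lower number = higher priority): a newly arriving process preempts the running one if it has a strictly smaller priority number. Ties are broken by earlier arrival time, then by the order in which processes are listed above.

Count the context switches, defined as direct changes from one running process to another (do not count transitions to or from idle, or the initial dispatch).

4

Schedule: | P2 0-8 | P0 8-19 | P1 19-35 | P4 35-51 | P3 51-62 |
Completion: P0=19  P1=35  P2=8  P3=62  P4=51
Turnaround (C−A): P0=11  P1=35  P2=8  P3=57  P4=50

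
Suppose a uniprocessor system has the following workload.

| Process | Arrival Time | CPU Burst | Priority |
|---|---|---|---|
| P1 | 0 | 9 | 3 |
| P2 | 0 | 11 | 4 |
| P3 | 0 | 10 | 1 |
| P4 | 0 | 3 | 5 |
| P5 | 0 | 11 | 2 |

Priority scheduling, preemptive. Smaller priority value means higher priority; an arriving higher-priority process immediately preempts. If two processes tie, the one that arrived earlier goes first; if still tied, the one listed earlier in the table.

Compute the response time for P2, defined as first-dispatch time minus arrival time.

30

Schedule: | P3 0-10 | P5 10-21 | P1 21-30 | P2 30-41 | P4 41-44 |
Completion: P1=30  P2=41  P3=10  P4=44  P5=21
Response(P2) = first start − arrival = 30 − 0 = 30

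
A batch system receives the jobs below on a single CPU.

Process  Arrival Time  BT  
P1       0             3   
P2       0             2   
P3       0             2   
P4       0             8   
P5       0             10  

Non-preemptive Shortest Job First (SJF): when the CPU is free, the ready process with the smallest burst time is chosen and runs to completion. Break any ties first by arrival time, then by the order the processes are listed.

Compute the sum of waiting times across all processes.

Gantt: | P2 0-2 | P3 2-4 | P1 4-7 | P4 7-15 | P5 15-25 |
Completion: P1=7  P2=2  P3=4  P4=15  P5=25
Turnaround (C−A): P1=7  P2=2  P3=4  P4=15  P5=25
Waiting = turnaround − burst: P1=4, P2=0, P3=2, P4=7, P5=15
Total waiting = 4 + 0 + 2 + 7 + 15 = 28

28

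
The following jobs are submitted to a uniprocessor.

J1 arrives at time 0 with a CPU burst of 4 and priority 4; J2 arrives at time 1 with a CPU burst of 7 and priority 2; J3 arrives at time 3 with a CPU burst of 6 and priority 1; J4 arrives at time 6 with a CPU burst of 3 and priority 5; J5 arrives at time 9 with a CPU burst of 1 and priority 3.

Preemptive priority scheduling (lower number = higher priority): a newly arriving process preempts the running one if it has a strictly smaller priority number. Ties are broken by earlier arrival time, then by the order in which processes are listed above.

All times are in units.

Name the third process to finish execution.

J5

Schedule: | J1 0-1 | J2 1-3 | J3 3-9 | J2 9-14 | J5 14-15 | J1 15-18 | J4 18-21 |
Completion: J1=18  J2=14  J3=9  J4=21  J5=15
Turnaround (C−A): J1=18  J2=13  J3=6  J4=15  J5=6
Finish order: J3 → J2 → J5 → J1 → J4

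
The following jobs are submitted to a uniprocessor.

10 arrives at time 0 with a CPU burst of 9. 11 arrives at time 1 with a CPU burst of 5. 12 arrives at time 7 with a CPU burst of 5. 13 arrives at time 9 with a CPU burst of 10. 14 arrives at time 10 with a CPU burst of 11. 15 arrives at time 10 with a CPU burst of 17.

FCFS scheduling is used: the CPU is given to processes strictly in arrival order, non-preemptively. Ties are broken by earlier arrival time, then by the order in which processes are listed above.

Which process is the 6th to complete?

Timeline: | 10 0-9 | 11 9-14 | 12 14-19 | 13 19-29 | 14 29-40 | 15 40-57 |
Completion: 10=9  11=14  12=19  13=29  14=40  15=57
Turnaround (C−A): 10=9  11=13  12=12  13=20  14=30  15=47
Finish order: 10 → 11 → 12 → 13 → 14 → 15

15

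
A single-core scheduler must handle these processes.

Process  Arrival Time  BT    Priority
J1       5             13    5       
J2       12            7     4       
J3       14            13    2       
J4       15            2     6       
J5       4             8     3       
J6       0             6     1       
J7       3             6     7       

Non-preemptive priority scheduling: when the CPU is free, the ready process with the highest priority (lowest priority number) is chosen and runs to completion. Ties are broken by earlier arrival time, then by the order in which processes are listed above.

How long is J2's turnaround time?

22

Gantt: | J6 0-6 | J5 6-14 | J3 14-27 | J2 27-34 | J1 34-47 | J4 47-49 | J7 49-55 |
Completion: J1=47  J2=34  J3=27  J4=49  J5=14  J6=6  J7=55
Turnaround (C−A): J1=42  J2=22  J3=13  J4=34  J5=10  J6=6  J7=52
Turnaround(J2) = completion − arrival = 34 − 12 = 22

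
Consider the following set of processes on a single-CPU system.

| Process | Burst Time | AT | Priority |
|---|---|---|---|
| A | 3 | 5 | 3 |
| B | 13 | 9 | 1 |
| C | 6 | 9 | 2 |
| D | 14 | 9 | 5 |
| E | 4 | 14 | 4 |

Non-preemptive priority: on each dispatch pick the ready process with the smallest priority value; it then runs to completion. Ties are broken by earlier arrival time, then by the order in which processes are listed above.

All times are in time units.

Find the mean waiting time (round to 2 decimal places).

10.00

Gantt: | idle 0-5 | A 5-8 | idle 8-9 | B 9-22 | C 22-28 | E 28-32 | D 32-46 |
Completion: A=8  B=22  C=28  D=46  E=32
Turnaround (C−A): A=3  B=13  C=19  D=37  E=18
Waiting times: A=0, B=0, C=13, D=23, E=14
Average waiting = (0+0+13+23+14) / 5 = 50/5 = 10.00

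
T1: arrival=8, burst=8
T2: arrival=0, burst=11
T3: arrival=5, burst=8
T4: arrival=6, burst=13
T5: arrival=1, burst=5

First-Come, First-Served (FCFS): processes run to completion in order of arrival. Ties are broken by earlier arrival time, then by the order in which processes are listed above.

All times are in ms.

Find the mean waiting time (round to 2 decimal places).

Timeline: | T2 0-11 | T5 11-16 | T3 16-24 | T4 24-37 | T1 37-45 |
Completion: T1=45  T2=11  T3=24  T4=37  T5=16
Turnaround (C−A): T1=37  T2=11  T3=19  T4=31  T5=15
Waiting times: T1=29, T2=0, T3=11, T4=18, T5=10
Average waiting = (29+0+11+18+10) / 5 = 68/5 = 13.60

13.60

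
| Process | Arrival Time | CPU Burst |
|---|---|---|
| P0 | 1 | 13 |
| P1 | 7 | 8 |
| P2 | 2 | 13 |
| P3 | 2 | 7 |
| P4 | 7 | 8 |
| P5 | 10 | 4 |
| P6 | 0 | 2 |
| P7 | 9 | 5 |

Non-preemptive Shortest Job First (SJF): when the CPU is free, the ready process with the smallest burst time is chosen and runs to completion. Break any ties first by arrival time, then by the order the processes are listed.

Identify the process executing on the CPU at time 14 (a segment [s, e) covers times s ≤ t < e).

P5

Gantt: | P6 0-2 | P3 2-9 | P7 9-14 | P5 14-18 | P1 18-26 | P4 26-34 | P0 34-47 | P2 47-60 |
Completion: P0=47  P1=26  P2=60  P3=9  P4=34  P5=18  P6=2  P7=14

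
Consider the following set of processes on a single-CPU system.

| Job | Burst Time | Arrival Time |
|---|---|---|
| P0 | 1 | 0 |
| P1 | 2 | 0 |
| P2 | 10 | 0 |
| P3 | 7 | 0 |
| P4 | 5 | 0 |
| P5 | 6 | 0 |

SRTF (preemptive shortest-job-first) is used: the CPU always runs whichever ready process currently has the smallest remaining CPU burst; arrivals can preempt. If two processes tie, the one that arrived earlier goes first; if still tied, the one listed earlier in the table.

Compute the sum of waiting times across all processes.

47

Timeline: | P0 0-1 | P1 1-3 | P4 3-8 | P5 8-14 | P3 14-21 | P2 21-31 |
Completion: P0=1  P1=3  P2=31  P3=21  P4=8  P5=14
Turnaround (C−A): P0=1  P1=3  P2=31  P3=21  P4=8  P5=14
Waiting = turnaround − burst: P0=0, P1=1, P2=21, P3=14, P4=3, P5=8
Total waiting = 0 + 1 + 21 + 14 + 3 + 8 = 47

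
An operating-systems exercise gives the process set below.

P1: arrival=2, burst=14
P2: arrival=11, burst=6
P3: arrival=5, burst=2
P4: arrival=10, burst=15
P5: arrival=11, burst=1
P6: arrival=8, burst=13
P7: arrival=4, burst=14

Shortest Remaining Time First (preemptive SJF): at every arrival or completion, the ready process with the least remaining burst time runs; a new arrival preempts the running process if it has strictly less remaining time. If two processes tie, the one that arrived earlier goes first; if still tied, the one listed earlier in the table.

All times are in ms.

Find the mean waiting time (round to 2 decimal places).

Gantt: | idle 0-2 | P1 2-5 | P3 5-7 | P1 7-11 | P5 11-12 | P2 12-18 | P1 18-25 | P6 25-38 | P7 38-52 | P4 52-67 |
Completion: P1=25  P2=18  P3=7  P4=67  P5=12  P6=38  P7=52
Waiting times: P1=9, P2=1, P3=0, P4=42, P5=0, P6=17, P7=34
Average waiting = (9+1+0+42+0+17+34) / 7 = 103/7 = 14.71

14.71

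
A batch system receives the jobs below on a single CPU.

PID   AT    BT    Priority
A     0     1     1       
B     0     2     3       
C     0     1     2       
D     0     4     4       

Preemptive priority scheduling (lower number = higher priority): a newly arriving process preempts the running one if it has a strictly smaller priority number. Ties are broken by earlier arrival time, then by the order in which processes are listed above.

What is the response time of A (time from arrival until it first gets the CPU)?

Gantt: | A 0-1 | C 1-2 | B 2-4 | D 4-8 |
Completion: A=1  B=4  C=2  D=8
Turnaround (C−A): A=1  B=4  C=2  D=8
Response(A) = first start − arrival = 0 − 0 = 0

0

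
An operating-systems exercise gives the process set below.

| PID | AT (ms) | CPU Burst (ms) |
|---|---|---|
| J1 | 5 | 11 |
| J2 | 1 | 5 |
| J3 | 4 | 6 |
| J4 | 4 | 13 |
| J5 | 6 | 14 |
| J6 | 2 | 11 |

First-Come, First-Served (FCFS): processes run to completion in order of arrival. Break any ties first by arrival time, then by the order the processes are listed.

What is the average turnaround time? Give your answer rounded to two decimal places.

Timeline: | idle 0-1 | J2 1-6 | J6 6-17 | J3 17-23 | J4 23-36 | J1 36-47 | J5 47-61 |
Completion: J1=47  J2=6  J3=23  J4=36  J5=61  J6=17
Turnaround (C−A): J1=42  J2=5  J3=19  J4=32  J5=55  J6=15
Turnaround times: J1=42, J2=5, J3=19, J4=32, J5=55, J6=15
Average turnaround = (42+5+19+32+55+15) / 6 = 168/6 = 28.00

28.00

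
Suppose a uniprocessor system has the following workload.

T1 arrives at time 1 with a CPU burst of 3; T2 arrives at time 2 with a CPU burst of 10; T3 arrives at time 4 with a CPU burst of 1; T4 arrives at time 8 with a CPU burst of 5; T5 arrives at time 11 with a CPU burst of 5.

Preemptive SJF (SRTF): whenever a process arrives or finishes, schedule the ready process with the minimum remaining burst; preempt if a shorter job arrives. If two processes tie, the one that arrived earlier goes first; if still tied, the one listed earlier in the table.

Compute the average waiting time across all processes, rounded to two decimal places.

Timeline: | idle 0-1 | T1 1-4 | T3 4-5 | T2 5-8 | T4 8-13 | T5 13-18 | T2 18-25 |
Completion: T1=4  T2=25  T3=5  T4=13  T5=18
Waiting times: T1=0, T2=13, T3=0, T4=0, T5=2
Average waiting = (0+13+0+0+2) / 5 = 15/5 = 3.00

3.00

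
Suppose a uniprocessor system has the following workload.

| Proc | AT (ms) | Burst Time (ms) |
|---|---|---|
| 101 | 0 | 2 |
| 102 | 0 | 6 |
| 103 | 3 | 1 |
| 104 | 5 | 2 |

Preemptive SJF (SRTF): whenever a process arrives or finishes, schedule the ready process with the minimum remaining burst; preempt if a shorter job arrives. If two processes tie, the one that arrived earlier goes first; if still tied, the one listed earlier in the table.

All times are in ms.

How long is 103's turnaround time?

1

Timeline: | 101 0-2 | 102 2-3 | 103 3-4 | 102 4-5 | 104 5-7 | 102 7-11 |
Completion: 101=2  102=11  103=4  104=7
Turnaround(103) = completion − arrival = 4 − 3 = 1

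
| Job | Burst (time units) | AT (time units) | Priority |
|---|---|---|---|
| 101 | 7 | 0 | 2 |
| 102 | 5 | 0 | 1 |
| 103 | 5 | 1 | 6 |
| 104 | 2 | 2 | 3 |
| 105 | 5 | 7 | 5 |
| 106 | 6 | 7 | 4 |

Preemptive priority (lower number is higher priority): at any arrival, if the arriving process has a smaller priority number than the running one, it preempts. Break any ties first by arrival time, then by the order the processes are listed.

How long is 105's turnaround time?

18

Schedule: | 102 0-5 | 101 5-12 | 104 12-14 | 106 14-20 | 105 20-25 | 103 25-30 |
Completion: 101=12  102=5  103=30  104=14  105=25  106=20
Turnaround(105) = completion − arrival = 25 − 7 = 18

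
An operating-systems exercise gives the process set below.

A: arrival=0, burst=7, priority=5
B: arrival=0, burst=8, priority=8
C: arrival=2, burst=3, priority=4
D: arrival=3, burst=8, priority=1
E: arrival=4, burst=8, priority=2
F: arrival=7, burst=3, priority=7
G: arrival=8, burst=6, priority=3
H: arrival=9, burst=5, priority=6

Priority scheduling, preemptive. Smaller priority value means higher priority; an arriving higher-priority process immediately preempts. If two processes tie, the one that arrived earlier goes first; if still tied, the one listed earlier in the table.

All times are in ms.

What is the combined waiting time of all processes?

Schedule: | A 0-2 | C 2-3 | D 3-11 | E 11-19 | G 19-25 | C 25-27 | A 27-32 | H 32-37 | F 37-40 | B 40-48 |
Completion: A=32  B=48  C=27  D=11  E=19  F=40  G=25  H=37
Turnaround (C−A): A=32  B=48  C=25  D=8  E=15  F=33  G=17  H=28
Waiting = turnaround − burst: A=25, B=40, C=22, D=0, E=7, F=30, G=11, H=23
Total waiting = 25 + 40 + 22 + 0 + 7 + 30 + 11 + 23 = 158

158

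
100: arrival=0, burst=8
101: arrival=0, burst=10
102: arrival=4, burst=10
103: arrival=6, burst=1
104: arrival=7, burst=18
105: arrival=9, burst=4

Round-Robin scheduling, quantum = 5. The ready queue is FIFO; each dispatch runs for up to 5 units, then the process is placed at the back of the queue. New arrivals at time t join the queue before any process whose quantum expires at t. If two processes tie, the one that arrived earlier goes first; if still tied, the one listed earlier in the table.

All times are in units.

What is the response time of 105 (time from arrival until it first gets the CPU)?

15

Timeline: | 100 0-5 | 101 5-10 | 102 10-15 | 100 15-18 | 103 18-19 | 104 19-24 | 105 24-28 | 101 28-33 | 102 33-38 | 104 38-51 |
Completion: 100=18  101=33  102=38  103=19  104=51  105=28
Turnaround (C−A): 100=18  101=33  102=34  103=13  104=44  105=19
Response(105) = first start − arrival = 24 − 9 = 15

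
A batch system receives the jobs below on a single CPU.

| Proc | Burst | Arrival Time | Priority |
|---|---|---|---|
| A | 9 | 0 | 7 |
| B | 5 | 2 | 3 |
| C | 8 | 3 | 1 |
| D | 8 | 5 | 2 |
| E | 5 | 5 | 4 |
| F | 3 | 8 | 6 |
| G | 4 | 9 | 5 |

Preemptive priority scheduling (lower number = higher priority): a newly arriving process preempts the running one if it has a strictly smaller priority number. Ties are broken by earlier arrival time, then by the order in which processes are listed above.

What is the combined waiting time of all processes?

116

Gantt: | A 0-2 | B 2-3 | C 3-11 | D 11-19 | B 19-23 | E 23-28 | G 28-32 | F 32-35 | A 35-42 |
Completion: A=42  B=23  C=11  D=19  E=28  F=35  G=32
Turnaround (C−A): A=42  B=21  C=8  D=14  E=23  F=27  G=23
Waiting = turnaround − burst: A=33, B=16, C=0, D=6, E=18, F=24, G=19
Total waiting = 33 + 16 + 0 + 6 + 18 + 24 + 19 = 116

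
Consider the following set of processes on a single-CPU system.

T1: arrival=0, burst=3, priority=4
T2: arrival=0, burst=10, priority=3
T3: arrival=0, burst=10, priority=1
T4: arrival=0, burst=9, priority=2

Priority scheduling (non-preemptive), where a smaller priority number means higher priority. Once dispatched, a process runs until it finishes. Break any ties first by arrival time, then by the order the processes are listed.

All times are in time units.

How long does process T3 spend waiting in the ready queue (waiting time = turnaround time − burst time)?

Schedule: | T3 0-10 | T4 10-19 | T2 19-29 | T1 29-32 |
Completion: T1=32  T2=29  T3=10  T4=19
Waiting(T3) = turnaround − burst = 10 − 10 = 0

0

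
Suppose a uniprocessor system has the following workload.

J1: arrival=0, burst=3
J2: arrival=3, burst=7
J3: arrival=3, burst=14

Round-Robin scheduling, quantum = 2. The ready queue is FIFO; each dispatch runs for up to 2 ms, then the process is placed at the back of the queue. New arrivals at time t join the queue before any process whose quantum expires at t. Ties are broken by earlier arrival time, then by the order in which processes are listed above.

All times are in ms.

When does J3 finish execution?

24

Schedule: | J1 0-3 | J2 3-5 | J3 5-7 | J2 7-9 | J3 9-11 | J2 11-13 | J3 13-15 | J2 15-16 | J3 16-24 |
Completion: J1=3  J2=16  J3=24
Turnaround (C−A): J1=3  J2=13  J3=21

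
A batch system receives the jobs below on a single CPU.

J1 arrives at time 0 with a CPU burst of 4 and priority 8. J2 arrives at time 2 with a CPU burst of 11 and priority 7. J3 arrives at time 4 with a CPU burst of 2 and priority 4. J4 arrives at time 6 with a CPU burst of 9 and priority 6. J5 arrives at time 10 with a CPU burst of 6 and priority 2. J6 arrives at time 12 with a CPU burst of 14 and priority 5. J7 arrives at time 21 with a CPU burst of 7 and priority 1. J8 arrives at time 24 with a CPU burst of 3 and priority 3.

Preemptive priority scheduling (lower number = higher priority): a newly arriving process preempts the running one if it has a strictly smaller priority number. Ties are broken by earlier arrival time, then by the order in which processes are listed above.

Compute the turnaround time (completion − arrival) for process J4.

Gantt: | J1 0-2 | J2 2-4 | J3 4-6 | J4 6-10 | J5 10-16 | J6 16-21 | J7 21-28 | J8 28-31 | J6 31-40 | J4 40-45 | J2 45-54 | J1 54-56 |
Completion: J1=56  J2=54  J3=6  J4=45  J5=16  J6=40  J7=28  J8=31
Turnaround(J4) = completion − arrival = 45 − 6 = 39

39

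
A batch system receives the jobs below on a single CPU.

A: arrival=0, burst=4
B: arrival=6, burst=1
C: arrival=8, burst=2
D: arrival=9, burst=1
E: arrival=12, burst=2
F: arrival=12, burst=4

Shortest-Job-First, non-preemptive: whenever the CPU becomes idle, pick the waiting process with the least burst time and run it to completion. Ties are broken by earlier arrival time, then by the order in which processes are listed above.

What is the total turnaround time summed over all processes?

Timeline: | A 0-4 | idle 4-6 | B 6-7 | idle 7-8 | C 8-10 | D 10-11 | idle 11-12 | E 12-14 | F 14-18 |
Completion: A=4  B=7  C=10  D=11  E=14  F=18
Turnaround = completion − arrival: A=4, B=1, C=2, D=2, E=2, F=6
Total turnaround = 4 + 1 + 2 + 2 + 2 + 6 = 17

17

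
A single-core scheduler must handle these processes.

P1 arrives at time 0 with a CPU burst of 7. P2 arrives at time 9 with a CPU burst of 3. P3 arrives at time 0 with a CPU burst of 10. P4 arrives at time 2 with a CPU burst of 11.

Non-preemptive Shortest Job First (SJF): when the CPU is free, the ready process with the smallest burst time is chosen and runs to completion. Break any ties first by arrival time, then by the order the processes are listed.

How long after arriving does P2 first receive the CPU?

Gantt: | P1 0-7 | P3 7-17 | P2 17-20 | P4 20-31 |
Completion: P1=7  P2=20  P3=17  P4=31
Turnaround (C−A): P1=7  P2=11  P3=17  P4=29
Response(P2) = first start − arrival = 17 − 9 = 8

8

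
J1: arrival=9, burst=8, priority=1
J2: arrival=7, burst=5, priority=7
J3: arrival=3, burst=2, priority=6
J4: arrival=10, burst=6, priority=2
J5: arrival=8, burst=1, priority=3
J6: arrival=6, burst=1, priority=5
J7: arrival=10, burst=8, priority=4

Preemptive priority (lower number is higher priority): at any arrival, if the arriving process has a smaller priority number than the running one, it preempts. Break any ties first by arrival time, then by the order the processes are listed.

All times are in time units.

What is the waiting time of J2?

Schedule: | idle 0-3 | J3 3-5 | idle 5-6 | J6 6-7 | J2 7-8 | J5 8-9 | J1 9-17 | J4 17-23 | J7 23-31 | J2 31-35 |
Completion: J1=17  J2=35  J3=5  J4=23  J5=9  J6=7  J7=31
Waiting(J2) = turnaround − burst = 28 − 5 = 23

23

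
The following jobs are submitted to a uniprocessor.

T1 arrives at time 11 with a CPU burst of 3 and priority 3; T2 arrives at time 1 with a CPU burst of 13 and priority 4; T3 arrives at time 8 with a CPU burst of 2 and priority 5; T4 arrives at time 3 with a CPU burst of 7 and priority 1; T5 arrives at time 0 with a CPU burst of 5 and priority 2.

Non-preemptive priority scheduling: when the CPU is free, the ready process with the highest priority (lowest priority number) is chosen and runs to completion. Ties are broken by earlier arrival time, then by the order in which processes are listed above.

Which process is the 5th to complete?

Schedule: | T5 0-5 | T4 5-12 | T1 12-15 | T2 15-28 | T3 28-30 |
Completion: T1=15  T2=28  T3=30  T4=12  T5=5
Finish order: T5 → T4 → T1 → T2 → T3

T3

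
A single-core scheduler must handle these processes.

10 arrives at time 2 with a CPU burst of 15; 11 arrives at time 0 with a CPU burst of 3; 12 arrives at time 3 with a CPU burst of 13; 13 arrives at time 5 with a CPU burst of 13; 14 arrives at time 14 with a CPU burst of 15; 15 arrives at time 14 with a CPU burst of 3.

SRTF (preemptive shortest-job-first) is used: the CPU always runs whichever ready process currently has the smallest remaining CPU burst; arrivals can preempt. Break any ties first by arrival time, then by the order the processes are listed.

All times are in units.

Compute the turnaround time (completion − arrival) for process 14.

Gantt: | 11 0-3 | 12 3-16 | 15 16-19 | 13 19-32 | 10 32-47 | 14 47-62 |
Completion: 10=47  11=3  12=16  13=32  14=62  15=19
Turnaround(14) = completion − arrival = 62 − 14 = 48

48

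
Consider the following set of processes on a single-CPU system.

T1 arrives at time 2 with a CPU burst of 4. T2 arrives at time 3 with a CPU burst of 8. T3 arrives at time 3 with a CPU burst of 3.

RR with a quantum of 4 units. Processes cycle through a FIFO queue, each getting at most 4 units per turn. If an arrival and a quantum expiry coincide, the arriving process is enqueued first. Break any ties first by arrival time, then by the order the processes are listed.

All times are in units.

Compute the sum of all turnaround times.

Timeline: | idle 0-2 | T1 2-6 | T2 6-10 | T3 10-13 | T2 13-17 |
Completion: T1=6  T2=17  T3=13
Turnaround (C−A): T1=4  T2=14  T3=10
Turnaround = completion − arrival: T1=4, T2=14, T3=10
Total turnaround = 4 + 14 + 10 = 28

28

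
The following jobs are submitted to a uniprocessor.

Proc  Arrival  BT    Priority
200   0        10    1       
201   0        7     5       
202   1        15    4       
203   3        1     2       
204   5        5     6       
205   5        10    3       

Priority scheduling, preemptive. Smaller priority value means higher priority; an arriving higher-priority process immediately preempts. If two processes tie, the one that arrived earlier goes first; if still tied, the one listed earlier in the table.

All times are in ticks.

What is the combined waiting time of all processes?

107

Timeline: | 200 0-10 | 203 10-11 | 205 11-21 | 202 21-36 | 201 36-43 | 204 43-48 |
Completion: 200=10  201=43  202=36  203=11  204=48  205=21
Turnaround (C−A): 200=10  201=43  202=35  203=8  204=43  205=16
Waiting = turnaround − burst: 200=0, 201=36, 202=20, 203=7, 204=38, 205=6
Total waiting = 0 + 36 + 20 + 7 + 38 + 6 = 107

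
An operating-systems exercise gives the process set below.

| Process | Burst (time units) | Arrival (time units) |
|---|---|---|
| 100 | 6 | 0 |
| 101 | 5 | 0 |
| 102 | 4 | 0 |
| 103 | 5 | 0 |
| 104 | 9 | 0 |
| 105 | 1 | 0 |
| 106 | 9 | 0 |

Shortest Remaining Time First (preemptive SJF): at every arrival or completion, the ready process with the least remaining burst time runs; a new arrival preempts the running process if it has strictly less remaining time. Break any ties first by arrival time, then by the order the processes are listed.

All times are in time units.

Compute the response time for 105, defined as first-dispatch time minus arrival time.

0

Schedule: | 105 0-1 | 102 1-5 | 101 5-10 | 103 10-15 | 100 15-21 | 104 21-30 | 106 30-39 |
Completion: 100=21  101=10  102=5  103=15  104=30  105=1  106=39
Response(105) = first start − arrival = 0 − 0 = 0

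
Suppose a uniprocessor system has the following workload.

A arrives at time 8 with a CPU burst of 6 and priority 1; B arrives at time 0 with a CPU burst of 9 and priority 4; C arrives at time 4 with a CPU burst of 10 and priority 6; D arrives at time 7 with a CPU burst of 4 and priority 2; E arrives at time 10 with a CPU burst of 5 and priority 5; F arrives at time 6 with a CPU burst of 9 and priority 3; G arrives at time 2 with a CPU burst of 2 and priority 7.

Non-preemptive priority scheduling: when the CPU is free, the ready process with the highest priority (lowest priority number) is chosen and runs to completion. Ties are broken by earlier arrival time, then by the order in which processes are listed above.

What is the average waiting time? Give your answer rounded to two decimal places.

15.71

Schedule: | B 0-9 | A 9-15 | D 15-19 | F 19-28 | E 28-33 | C 33-43 | G 43-45 |
Completion: A=15  B=9  C=43  D=19  E=33  F=28  G=45
Waiting times: A=1, B=0, C=29, D=8, E=18, F=13, G=41
Average waiting = (1+0+29+8+18+13+41) / 7 = 110/7 = 15.71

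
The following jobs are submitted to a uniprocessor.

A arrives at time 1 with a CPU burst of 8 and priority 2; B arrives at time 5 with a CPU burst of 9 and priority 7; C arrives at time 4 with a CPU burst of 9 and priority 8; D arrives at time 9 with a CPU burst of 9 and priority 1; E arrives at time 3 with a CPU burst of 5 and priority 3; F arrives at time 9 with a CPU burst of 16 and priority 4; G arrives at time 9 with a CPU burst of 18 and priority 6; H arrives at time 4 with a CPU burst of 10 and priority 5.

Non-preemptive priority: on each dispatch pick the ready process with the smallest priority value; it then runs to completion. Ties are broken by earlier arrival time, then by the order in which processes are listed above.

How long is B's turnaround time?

Schedule: | idle 0-1 | A 1-9 | D 9-18 | E 18-23 | F 23-39 | H 39-49 | G 49-67 | B 67-76 | C 76-85 |
Completion: A=9  B=76  C=85  D=18  E=23  F=39  G=67  H=49
Turnaround(B) = completion − arrival = 76 − 5 = 71

71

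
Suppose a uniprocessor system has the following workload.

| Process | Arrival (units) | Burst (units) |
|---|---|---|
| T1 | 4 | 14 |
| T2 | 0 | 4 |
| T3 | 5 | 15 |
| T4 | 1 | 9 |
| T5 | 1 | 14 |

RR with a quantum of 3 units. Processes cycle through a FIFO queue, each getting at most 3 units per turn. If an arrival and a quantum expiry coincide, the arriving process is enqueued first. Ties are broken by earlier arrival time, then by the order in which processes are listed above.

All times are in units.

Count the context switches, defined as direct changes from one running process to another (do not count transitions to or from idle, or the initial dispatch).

Schedule: | T2 0-3 | T4 3-6 | T5 6-9 | T2 9-10 | T1 10-13 | T3 13-16 | T4 16-19 | T5 19-22 | T1 22-25 | T3 25-28 | T4 28-31 | T5 31-34 | T1 34-37 | T3 37-40 | T5 40-43 | T1 43-46 | T3 46-49 | T5 49-51 | T1 51-53 | T3 53-56 |
Completion: T1=53  T2=10  T3=56  T4=31  T5=51
Turnaround (C−A): T1=49  T2=10  T3=51  T4=30  T5=50

19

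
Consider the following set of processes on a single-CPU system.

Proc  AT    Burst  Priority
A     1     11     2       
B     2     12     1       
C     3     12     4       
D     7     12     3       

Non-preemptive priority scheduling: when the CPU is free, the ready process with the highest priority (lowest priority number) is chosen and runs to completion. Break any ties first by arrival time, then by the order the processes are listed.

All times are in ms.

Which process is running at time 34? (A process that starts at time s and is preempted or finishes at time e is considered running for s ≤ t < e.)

Timeline: | idle 0-1 | A 1-12 | B 12-24 | D 24-36 | C 36-48 |
Completion: A=12  B=24  C=48  D=36

D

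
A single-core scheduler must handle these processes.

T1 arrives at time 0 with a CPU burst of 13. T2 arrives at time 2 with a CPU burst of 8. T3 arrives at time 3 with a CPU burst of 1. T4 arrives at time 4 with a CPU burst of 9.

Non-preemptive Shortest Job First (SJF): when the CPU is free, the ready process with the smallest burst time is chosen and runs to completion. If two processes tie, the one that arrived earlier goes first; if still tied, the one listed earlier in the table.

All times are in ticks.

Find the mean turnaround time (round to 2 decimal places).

17.75

Schedule: | T1 0-13 | T3 13-14 | T2 14-22 | T4 22-31 |
Completion: T1=13  T2=22  T3=14  T4=31
Turnaround (C−A): T1=13  T2=20  T3=11  T4=27
Turnaround times: T1=13, T2=20, T3=11, T4=27
Average turnaround = (13+20+11+27) / 4 = 71/4 = 17.75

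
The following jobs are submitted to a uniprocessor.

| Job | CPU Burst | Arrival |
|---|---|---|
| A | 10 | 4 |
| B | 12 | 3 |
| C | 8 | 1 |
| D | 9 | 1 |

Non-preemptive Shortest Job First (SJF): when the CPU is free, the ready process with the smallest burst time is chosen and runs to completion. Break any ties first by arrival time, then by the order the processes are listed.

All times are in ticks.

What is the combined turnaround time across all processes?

Gantt: | idle 0-1 | C 1-9 | D 9-18 | A 18-28 | B 28-40 |
Completion: A=28  B=40  C=9  D=18
Turnaround (C−A): A=24  B=37  C=8  D=17
Turnaround = completion − arrival: A=24, B=37, C=8, D=17
Total turnaround = 24 + 37 + 8 + 17 = 86

86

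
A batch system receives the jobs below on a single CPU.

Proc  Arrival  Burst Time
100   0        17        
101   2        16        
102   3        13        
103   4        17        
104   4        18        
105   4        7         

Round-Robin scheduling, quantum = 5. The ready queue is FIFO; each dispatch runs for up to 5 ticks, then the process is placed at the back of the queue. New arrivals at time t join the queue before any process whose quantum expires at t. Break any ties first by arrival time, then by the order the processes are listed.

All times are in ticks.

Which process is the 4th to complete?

101

Schedule: | 100 0-5 | 101 5-10 | 102 10-15 | 103 15-20 | 104 20-25 | 105 25-30 | 100 30-35 | 101 35-40 | 102 40-45 | 103 45-50 | 104 50-55 | 105 55-57 | 100 57-62 | 101 62-67 | 102 67-70 | 103 70-75 | 104 75-80 | 100 80-82 | 101 82-83 | 103 83-85 | 104 85-88 |
Completion: 100=82  101=83  102=70  103=85  104=88  105=57
Finish order: 105 → 102 → 100 → 101 → 103 → 104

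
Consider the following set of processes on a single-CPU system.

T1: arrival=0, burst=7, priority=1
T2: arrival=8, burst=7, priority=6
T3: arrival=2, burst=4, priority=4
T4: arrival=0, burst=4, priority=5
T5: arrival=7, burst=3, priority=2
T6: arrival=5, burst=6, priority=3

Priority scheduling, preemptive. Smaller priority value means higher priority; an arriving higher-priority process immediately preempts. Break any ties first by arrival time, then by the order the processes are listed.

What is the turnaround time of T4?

Schedule: | T1 0-7 | T5 7-10 | T6 10-16 | T3 16-20 | T4 20-24 | T2 24-31 |
Completion: T1=7  T2=31  T3=20  T4=24  T5=10  T6=16
Turnaround(T4) = completion − arrival = 24 − 0 = 24

24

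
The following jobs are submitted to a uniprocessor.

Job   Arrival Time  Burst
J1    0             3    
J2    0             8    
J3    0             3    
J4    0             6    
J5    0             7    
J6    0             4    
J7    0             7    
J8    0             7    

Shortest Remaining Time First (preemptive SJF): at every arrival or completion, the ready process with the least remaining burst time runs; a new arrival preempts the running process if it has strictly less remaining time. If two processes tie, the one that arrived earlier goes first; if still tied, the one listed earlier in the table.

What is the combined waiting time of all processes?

125

Timeline: | J1 0-3 | J3 3-6 | J6 6-10 | J4 10-16 | J5 16-23 | J7 23-30 | J8 30-37 | J2 37-45 |
Completion: J1=3  J2=45  J3=6  J4=16  J5=23  J6=10  J7=30  J8=37
Turnaround (C−A): J1=3  J2=45  J3=6  J4=16  J5=23  J6=10  J7=30  J8=37
Waiting = turnaround − burst: J1=0, J2=37, J3=3, J4=10, J5=16, J6=6, J7=23, J8=30
Total waiting = 0 + 37 + 3 + 10 + 16 + 6 + 23 + 30 = 125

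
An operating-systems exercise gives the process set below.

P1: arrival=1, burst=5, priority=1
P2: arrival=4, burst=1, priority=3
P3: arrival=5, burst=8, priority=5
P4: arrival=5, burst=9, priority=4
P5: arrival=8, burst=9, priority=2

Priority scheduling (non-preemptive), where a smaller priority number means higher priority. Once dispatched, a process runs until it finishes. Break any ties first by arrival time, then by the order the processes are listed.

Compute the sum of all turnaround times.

64

Schedule: | idle 0-1 | P1 1-6 | P2 6-7 | P4 7-16 | P5 16-25 | P3 25-33 |
Completion: P1=6  P2=7  P3=33  P4=16  P5=25
Turnaround (C−A): P1=5  P2=3  P3=28  P4=11  P5=17
Turnaround = completion − arrival: P1=5, P2=3, P3=28, P4=11, P5=17
Total turnaround = 5 + 3 + 28 + 11 + 17 = 64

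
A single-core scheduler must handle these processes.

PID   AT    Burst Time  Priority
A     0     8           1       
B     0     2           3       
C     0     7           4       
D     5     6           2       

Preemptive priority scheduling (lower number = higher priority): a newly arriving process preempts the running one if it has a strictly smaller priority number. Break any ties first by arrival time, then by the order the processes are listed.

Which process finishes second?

D

Schedule: | A 0-8 | D 8-14 | B 14-16 | C 16-23 |
Completion: A=8  B=16  C=23  D=14
Turnaround (C−A): A=8  B=16  C=23  D=9
Finish order: A → D → B → C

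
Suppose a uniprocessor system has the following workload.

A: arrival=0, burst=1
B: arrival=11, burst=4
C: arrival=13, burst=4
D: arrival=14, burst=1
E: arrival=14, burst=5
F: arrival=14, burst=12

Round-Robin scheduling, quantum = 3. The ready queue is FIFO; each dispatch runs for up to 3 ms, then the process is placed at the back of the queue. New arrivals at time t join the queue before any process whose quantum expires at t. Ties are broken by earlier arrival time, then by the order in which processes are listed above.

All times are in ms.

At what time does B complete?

25

Gantt: | A 0-1 | idle 1-11 | B 11-14 | C 14-17 | D 17-18 | E 18-21 | F 21-24 | B 24-25 | C 25-26 | E 26-28 | F 28-37 |
Completion: A=1  B=25  C=26  D=18  E=28  F=37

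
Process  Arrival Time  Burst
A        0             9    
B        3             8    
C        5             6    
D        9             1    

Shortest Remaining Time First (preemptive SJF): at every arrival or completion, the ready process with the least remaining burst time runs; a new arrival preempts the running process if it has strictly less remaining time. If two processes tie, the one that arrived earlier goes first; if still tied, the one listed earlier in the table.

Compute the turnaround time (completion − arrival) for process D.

Timeline: | A 0-9 | D 9-10 | C 10-16 | B 16-24 |
Completion: A=9  B=24  C=16  D=10
Turnaround (C−A): A=9  B=21  C=11  D=1
Turnaround(D) = completion − arrival = 10 − 9 = 1

1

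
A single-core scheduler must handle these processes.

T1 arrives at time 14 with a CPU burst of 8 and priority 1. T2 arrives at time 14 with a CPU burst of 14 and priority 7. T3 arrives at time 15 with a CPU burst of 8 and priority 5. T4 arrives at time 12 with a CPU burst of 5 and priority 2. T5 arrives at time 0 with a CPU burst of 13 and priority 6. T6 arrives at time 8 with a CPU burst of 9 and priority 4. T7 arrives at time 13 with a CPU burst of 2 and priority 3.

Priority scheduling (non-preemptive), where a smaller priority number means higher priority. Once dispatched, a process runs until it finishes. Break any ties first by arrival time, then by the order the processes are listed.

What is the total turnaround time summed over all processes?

150

Timeline: | T5 0-13 | T4 13-18 | T1 18-26 | T7 26-28 | T6 28-37 | T3 37-45 | T2 45-59 |
Completion: T1=26  T2=59  T3=45  T4=18  T5=13  T6=37  T7=28
Turnaround (C−A): T1=12  T2=45  T3=30  T4=6  T5=13  T6=29  T7=15
Turnaround = completion − arrival: T1=12, T2=45, T3=30, T4=6, T5=13, T6=29, T7=15
Total turnaround = 12 + 45 + 30 + 6 + 13 + 29 + 15 = 150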